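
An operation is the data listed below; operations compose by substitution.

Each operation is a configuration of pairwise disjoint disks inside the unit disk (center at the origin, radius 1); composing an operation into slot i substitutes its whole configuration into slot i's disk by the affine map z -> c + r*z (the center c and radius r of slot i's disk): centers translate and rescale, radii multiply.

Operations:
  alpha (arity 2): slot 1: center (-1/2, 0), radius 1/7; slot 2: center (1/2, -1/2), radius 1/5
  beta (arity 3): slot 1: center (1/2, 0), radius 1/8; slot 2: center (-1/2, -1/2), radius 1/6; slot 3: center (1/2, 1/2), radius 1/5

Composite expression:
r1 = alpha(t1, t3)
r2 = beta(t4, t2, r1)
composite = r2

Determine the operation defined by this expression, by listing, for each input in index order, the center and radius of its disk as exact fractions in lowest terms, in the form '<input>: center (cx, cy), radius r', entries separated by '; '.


t1: center (2/5, 1/2), radius 1/35; t2: center (-1/2, -1/2), radius 1/6; t3: center (3/5, 2/5), radius 1/25; t4: center (1/2, 0), radius 1/8

Each t-disk chains the slot maps above it in beta; radii multiply.
tracing t4 down its 1-map path: center (1/2, 0), radius 1/8
tracing t2 down its 1-map path: center (-1/2, -1/2), radius 1/6
tracing t1 down its 2-map path: center (2/5, 1/2), radius 1/35
tracing t3 down its 2-map path: center (3/5, 2/5), radius 1/25


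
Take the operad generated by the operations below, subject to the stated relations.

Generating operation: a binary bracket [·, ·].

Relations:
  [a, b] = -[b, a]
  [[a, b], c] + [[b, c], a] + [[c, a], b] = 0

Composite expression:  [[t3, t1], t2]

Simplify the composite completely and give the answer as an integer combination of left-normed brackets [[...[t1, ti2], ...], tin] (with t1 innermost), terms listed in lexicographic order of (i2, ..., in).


-[[t1, t3], t2]

In the tensor algebra, words opening t1 carry the t1-anchored form.
Composite bracket: [[t3, t1], t2]
Each bracket splits as ab - ba, giving 4 signed words (2^2 = 4).
Keep just the words that open with t1:
  the word t1t3t2 carries sign -1 and contributes -[[t1, t3], t2]


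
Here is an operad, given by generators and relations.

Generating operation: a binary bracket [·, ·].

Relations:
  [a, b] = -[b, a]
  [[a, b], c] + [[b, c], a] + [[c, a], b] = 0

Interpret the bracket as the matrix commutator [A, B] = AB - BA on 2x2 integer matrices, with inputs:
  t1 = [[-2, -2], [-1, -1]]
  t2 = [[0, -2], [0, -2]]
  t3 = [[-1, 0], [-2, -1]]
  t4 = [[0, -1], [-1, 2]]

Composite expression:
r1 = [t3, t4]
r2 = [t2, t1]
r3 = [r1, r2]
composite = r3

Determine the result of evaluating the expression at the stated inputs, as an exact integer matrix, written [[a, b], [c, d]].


[t3, t4] = [[-2, 0], [4, 2]]
[t2, t1] = [[2, -6], [2, -2]]
[[t3, t4], [t2, t1]] = [[24, 24], [24, -24]]

[[24, 24], [24, -24]]


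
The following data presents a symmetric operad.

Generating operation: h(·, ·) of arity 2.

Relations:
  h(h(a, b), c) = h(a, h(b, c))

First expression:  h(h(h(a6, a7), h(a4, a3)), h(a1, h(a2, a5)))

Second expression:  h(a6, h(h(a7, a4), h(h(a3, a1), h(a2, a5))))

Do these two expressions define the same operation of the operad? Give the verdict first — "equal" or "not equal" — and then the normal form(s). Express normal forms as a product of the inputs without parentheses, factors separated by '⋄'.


Normal form of the first expression: a6 ⋄ a7 ⋄ a4 ⋄ a3 ⋄ a1 ⋄ a2 ⋄ a5
Normal form of the second expression: a6 ⋄ a7 ⋄ a4 ⋄ a3 ⋄ a1 ⋄ a2 ⋄ a5
Both agree, so they are equal.

equal — both sides give a6 ⋄ a7 ⋄ a4 ⋄ a3 ⋄ a1 ⋄ a2 ⋄ a5


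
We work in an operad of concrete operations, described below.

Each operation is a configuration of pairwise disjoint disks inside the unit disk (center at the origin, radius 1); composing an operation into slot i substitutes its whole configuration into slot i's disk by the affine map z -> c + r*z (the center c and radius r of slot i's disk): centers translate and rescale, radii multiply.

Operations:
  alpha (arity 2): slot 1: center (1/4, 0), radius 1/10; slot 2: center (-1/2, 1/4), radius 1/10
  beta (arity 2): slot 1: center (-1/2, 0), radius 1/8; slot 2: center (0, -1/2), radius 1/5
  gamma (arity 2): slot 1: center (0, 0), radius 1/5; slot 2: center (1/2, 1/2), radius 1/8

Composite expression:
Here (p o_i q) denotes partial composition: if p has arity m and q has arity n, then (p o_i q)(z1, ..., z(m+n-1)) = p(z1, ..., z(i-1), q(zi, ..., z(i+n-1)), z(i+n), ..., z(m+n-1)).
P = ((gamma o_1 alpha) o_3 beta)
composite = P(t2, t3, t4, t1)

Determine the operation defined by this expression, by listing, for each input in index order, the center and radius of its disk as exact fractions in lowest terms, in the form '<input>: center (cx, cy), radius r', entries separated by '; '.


t1: center (1/2, 7/16), radius 1/40; t2: center (1/20, 0), radius 1/50; t3: center (-1/10, 1/20), radius 1/50; t4: center (7/16, 1/2), radius 1/64

Each t-disk chains the slot maps above it in gamma; radii multiply.
tracing t2 down its 2-map path: center (1/20, 0), radius 1/50
tracing t3 down its 2-map path: center (-1/10, 1/20), radius 1/50
tracing t4 down its 2-map path: center (7/16, 1/2), radius 1/64
tracing t1 down its 2-map path: center (1/2, 7/16), radius 1/40


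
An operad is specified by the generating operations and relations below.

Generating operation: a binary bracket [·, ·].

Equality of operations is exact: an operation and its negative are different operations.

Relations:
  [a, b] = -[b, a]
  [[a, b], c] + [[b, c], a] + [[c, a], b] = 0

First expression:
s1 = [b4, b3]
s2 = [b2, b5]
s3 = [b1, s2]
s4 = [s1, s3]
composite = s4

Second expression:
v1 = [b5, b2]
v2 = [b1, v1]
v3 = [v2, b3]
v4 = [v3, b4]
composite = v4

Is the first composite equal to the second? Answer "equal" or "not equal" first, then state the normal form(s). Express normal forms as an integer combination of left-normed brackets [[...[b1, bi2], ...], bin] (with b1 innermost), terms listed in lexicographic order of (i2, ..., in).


not equal; the first gives [[[[b1, b2], b5], b3], b4] - [[[[b1, b2], b5], b4], b3] - [[[[b1, b5], b2], b3], b4] + [[[[b1, b5], b2], b4], b3] and the second -[[[[b1, b2], b5], b3], b4] + [[[[b1, b5], b2], b3], b4]

Reducing the first expression gives [[[[b1, b2], b5], b3], b4] - [[[[b1, b2], b5], b4], b3] - [[[[b1, b5], b2], b3], b4] + [[[[b1, b5], b2], b4], b3]
Reducing the second expression gives -[[[[b1, b2], b5], b3], b4] + [[[[b1, b5], b2], b3], b4]
They disagree, so not equal.


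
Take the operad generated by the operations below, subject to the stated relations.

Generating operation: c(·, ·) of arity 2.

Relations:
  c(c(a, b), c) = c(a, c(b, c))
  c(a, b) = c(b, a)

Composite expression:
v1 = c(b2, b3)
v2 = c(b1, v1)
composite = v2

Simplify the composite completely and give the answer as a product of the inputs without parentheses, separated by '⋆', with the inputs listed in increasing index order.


With c associative and commutative, the b-input set is all that matters.
c(b2, b3) spells out as b2 ⋆ b3
c(b1, c(b2, b3)) spells out as b1 ⋆ b2 ⋆ b3
the factors in increasing index order: b1 ⋆ b2 ⋆ b3

b1 ⋆ b2 ⋆ b3


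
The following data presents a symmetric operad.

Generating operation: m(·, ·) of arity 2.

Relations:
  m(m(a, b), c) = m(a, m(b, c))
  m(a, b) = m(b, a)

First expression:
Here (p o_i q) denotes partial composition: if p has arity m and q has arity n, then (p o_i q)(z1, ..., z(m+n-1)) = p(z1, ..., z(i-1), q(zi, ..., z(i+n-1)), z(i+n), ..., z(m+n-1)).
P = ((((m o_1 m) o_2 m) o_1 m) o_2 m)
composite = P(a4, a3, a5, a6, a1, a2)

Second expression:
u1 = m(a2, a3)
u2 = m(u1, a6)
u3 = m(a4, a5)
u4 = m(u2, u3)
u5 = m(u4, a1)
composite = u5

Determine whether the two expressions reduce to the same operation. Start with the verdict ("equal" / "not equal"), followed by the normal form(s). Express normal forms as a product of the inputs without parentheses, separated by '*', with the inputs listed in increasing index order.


equal: each reduces to a1 * a2 * a3 * a4 * a5 * a6


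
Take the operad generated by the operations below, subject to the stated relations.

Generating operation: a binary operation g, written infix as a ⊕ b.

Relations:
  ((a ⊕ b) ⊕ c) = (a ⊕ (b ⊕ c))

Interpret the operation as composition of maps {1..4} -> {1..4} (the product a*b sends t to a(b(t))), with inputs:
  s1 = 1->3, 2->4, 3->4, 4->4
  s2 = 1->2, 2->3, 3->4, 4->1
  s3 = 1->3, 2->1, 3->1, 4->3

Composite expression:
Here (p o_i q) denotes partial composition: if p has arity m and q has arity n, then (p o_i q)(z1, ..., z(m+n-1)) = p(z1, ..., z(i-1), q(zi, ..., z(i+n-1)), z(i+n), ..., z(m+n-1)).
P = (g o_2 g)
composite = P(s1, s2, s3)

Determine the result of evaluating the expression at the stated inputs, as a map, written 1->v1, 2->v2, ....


1->4, 2->4, 3->4, 4->4


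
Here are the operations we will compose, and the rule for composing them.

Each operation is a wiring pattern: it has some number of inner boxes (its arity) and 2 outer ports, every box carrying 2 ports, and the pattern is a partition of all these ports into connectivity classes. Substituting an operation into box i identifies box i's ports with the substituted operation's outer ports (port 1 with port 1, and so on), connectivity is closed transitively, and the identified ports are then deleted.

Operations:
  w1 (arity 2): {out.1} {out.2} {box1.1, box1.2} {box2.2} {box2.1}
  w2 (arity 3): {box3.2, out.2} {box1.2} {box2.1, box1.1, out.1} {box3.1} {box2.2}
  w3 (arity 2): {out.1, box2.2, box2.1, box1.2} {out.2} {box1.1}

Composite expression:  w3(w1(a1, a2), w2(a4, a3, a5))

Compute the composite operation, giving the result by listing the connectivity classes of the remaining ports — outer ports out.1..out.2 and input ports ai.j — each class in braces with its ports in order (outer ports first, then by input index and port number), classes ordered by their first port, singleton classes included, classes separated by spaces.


{out.1, a3.1, a4.1, a5.2} {out.2} {a1.1, a1.2} {a2.1} {a2.2} {a3.2} {a4.2} {a5.1}

Connectivity passes through glued w3-boundaries; trace each wire chain.
the subtree at w1 composes to {out.1} {out.2} {a1.1, a1.2} {a2.1} {a2.2} on (a1, a2); out.j = own outer ports
the subtree at w2 composes to {out.1, a3.1, a4.1} {out.2, a5.2} {a3.2} {a4.2} {a5.1} on (a4, a3, a5); out.j = own outer ports
the subtree at w3 composes to {out.1, a3.1, a4.1, a5.2} {out.2} {a1.1, a1.2} {a2.1} {a2.2} {a3.2} {a4.2} {a5.1} on (a1, a2, a4, a3, a5); out.j = own outer ports


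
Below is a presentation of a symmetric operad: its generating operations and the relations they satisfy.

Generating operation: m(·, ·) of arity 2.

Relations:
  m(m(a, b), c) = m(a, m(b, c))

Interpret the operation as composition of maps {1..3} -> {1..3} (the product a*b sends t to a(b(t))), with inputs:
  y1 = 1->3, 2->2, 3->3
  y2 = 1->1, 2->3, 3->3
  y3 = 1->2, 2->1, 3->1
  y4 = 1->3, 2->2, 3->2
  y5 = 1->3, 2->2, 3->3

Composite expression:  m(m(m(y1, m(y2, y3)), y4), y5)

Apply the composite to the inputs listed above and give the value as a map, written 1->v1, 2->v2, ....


1->3, 2->3, 3->3

m(y2, y3) = 1->3, 2->1, 3->1
m(y1, m(y2, y3)) = 1->3, 2->3, 3->3
m(m(y1, m(y2, y3)), y4) = 1->3, 2->3, 3->3
m(m(m(y1, m(y2, y3)), y4), y5) = 1->3, 2->3, 3->3


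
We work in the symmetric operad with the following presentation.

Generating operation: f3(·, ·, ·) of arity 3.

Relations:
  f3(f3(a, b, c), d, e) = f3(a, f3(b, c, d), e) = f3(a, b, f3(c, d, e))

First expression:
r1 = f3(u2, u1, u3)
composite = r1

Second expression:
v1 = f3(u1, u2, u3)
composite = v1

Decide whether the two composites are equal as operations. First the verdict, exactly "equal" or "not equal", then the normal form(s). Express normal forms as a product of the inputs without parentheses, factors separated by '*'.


not equal: they reduce to u2 * u1 * u3 and u1 * u2 * u3

The first expression reduces to u2 * u1 * u3
The second expression reduces to u1 * u2 * u3
They disagree, so not equal.


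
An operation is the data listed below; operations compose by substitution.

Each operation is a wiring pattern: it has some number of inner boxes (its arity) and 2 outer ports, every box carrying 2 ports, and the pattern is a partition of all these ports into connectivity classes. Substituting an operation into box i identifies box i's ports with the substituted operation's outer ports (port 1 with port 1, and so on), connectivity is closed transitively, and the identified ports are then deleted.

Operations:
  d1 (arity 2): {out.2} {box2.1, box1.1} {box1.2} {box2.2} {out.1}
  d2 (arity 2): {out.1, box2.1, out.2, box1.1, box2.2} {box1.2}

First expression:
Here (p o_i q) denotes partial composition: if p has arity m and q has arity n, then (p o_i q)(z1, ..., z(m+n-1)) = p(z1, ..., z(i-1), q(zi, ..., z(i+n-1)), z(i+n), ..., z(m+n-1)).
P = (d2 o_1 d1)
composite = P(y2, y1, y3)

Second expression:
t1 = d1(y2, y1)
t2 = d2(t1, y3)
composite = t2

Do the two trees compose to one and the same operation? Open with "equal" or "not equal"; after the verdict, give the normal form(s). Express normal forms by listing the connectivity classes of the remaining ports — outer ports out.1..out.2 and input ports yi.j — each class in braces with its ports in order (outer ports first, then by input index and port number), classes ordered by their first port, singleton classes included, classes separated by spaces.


The first composite normalizes to {out.1, out.2, y3.1, y3.2} {y1.1, y2.1} {y1.2} {y2.2}
The second composite normalizes to {out.1, out.2, y3.1, y3.2} {y1.1, y2.1} {y1.2} {y2.2}
One common form — equal.

equal; the common form is {out.1, out.2, y3.1, y3.2} {y1.1, y2.1} {y1.2} {y2.2}


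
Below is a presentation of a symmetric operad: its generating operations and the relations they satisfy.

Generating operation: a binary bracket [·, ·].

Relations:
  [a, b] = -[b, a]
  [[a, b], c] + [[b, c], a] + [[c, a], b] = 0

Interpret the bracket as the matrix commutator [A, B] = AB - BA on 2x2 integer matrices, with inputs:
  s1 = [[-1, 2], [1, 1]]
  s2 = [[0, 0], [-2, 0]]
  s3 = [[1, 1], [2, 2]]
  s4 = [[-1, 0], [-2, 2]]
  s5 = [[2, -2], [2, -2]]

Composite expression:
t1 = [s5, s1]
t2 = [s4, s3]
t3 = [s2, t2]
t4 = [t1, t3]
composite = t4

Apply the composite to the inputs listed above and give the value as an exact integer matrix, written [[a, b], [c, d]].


[[-32, 48], [0, 32]]

[s5, s1] = [[-6, 4], [-8, 6]]
[s4, s3] = [[2, -3], [8, -2]]
[s2, [s4, s3]] = [[-6, 0], [-8, 6]]
[[s5, s1], [s2, [s4, s3]]] = [[-32, 48], [0, 32]]


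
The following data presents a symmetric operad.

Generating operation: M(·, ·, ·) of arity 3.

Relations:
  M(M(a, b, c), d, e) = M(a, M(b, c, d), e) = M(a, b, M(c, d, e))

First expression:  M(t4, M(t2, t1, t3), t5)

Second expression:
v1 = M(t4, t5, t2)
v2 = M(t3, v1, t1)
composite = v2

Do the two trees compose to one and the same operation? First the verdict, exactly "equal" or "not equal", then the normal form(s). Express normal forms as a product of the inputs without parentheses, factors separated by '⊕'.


not equal; the first gives t4 ⊕ t2 ⊕ t1 ⊕ t3 ⊕ t5 and the second t3 ⊕ t4 ⊕ t5 ⊕ t2 ⊕ t1

The first composite normalizes to t4 ⊕ t2 ⊕ t1 ⊕ t3 ⊕ t5
The second composite normalizes to t3 ⊕ t4 ⊕ t5 ⊕ t2 ⊕ t1
The normal forms differ: not equal.


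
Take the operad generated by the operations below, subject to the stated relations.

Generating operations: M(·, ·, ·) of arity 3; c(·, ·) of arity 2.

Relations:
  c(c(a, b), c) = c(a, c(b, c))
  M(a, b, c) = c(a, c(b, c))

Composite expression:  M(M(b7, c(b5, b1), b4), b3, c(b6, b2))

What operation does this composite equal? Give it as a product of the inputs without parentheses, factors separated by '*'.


b7 * b5 * b1 * b4 * b3 * b6 * b2

All parenthesizations of M agree; list the b-inputs left to right.
c(b5, b1) linearizes to b5 * b1
M(b7, c(b5, b1), b4) linearizes to b7 * b5 * b1 * b4
c(b6, b2) linearizes to b6 * b2
M(M(b7, c(b5, b1), b4), b3, c(b6, b2)) linearizes to b7 * b5 * b1 * b4 * b3 * b6 * b2


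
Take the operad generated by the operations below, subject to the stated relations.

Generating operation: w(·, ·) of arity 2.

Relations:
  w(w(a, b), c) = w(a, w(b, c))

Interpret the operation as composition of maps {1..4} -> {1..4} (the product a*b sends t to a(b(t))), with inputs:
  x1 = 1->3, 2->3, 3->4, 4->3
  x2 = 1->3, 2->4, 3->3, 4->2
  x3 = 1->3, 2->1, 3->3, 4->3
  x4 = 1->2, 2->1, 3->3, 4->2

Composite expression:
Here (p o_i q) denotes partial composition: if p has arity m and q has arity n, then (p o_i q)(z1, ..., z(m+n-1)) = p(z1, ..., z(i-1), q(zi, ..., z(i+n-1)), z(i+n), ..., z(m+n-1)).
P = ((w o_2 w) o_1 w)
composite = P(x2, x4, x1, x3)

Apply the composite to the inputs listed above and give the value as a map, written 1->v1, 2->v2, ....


1->4, 2->3, 3->4, 4->4


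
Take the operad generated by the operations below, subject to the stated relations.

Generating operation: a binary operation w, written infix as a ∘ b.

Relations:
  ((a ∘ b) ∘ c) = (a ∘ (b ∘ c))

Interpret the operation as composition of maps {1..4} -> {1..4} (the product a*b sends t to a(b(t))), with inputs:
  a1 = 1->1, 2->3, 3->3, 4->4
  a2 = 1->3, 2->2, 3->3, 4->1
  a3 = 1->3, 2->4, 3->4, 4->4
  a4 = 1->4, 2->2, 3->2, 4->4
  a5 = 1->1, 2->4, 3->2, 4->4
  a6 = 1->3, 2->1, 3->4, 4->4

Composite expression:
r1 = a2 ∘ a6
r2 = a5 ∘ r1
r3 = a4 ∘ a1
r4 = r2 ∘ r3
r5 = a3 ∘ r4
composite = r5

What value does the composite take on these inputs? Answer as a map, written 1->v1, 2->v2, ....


1->3, 2->4, 3->4, 4->3

(a2 ∘ a6) = 1->3, 2->3, 3->1, 4->1
(a5 ∘ (a2 ∘ a6)) = 1->2, 2->2, 3->1, 4->1
(a4 ∘ a1) = 1->4, 2->2, 3->2, 4->4
((a5 ∘ (a2 ∘ a6)) ∘ (a4 ∘ a1)) = 1->1, 2->2, 3->2, 4->1
(a3 ∘ ((a5 ∘ (a2 ∘ a6)) ∘ (a4 ∘ a1))) = 1->3, 2->4, 3->4, 4->3


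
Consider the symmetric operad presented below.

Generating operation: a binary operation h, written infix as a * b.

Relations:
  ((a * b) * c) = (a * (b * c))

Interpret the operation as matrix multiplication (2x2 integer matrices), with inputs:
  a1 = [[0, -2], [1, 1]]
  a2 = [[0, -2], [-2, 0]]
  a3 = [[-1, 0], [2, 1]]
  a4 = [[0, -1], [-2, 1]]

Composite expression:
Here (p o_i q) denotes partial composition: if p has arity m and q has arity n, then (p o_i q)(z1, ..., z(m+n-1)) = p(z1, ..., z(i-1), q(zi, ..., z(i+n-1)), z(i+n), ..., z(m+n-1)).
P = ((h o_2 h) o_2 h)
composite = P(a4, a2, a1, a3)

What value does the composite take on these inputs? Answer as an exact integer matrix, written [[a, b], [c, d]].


[[-8, -4], [12, 8]]

(a2 * a1) = [[-2, -2], [0, 4]]
((a2 * a1) * a3) = [[-2, -2], [8, 4]]
(a4 * ((a2 * a1) * a3)) = [[-8, -4], [12, 8]]


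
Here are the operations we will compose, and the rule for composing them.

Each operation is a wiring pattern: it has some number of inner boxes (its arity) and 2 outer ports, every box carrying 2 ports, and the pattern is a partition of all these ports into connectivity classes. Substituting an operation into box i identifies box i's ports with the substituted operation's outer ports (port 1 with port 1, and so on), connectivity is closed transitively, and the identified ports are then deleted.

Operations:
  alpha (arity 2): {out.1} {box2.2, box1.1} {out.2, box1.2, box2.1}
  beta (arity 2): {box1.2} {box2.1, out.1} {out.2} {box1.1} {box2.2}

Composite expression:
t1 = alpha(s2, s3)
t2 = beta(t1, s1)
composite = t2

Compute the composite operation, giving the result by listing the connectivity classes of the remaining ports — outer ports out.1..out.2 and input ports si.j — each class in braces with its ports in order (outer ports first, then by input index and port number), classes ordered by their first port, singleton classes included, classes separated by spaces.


{out.1, s1.1} {out.2} {s1.2} {s2.1, s3.2} {s2.2, s3.1}


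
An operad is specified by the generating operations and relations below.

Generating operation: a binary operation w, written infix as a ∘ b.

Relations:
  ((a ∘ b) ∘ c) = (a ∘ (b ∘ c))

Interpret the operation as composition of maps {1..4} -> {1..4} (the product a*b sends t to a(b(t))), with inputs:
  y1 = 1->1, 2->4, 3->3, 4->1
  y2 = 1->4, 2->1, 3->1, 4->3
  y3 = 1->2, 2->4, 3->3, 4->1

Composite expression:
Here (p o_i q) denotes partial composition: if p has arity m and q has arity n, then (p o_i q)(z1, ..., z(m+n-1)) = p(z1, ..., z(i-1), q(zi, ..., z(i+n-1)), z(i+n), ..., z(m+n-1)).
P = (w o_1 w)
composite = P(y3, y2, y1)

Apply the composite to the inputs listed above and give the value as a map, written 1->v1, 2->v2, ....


(y3 ∘ y2) = 1->1, 2->2, 3->2, 4->3
((y3 ∘ y2) ∘ y1) = 1->1, 2->3, 3->2, 4->1

1->1, 2->3, 3->2, 4->1


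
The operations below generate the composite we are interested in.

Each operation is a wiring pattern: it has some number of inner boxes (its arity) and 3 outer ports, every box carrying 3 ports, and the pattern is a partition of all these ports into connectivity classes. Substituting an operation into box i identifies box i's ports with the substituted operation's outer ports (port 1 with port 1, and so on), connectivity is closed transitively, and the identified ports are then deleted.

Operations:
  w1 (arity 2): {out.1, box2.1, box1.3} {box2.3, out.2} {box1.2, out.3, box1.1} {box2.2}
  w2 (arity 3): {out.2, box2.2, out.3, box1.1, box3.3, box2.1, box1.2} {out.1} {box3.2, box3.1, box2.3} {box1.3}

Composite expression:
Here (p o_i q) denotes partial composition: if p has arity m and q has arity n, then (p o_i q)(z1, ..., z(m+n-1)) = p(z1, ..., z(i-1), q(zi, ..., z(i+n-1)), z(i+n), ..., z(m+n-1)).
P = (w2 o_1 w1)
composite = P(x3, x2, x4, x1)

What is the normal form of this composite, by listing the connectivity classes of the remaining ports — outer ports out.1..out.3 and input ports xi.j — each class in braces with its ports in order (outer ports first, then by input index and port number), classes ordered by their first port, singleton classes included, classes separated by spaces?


Connectivity passes through glued w2-boundaries; trace each wire chain.
the subtree at w1 composes to {out.1, x2.1, x3.3} {out.2, x2.3} {out.3, x3.1, x3.2} {x2.2} on (x3, x2); out.j = own outer ports
the subtree at w2 composes to {out.1} {out.2, out.3, x1.3, x2.1, x2.3, x3.3, x4.1, x4.2} {x1.1, x1.2, x4.3} {x2.2} {x3.1, x3.2} on (x3, x2, x4, x1); out.j = own outer ports

{out.1} {out.2, out.3, x1.3, x2.1, x2.3, x3.3, x4.1, x4.2} {x1.1, x1.2, x4.3} {x2.2} {x3.1, x3.2}


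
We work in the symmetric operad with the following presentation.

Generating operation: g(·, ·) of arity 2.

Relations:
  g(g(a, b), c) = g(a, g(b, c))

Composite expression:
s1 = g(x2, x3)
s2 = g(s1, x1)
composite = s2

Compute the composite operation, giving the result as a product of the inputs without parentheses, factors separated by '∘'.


x2 ∘ x3 ∘ x1


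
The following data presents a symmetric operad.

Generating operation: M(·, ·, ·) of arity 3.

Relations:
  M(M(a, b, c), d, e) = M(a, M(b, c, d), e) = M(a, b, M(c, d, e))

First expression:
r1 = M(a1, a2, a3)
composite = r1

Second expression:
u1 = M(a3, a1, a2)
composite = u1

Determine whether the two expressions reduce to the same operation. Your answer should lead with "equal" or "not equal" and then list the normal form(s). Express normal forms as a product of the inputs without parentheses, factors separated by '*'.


The first expression, normalized: a1 * a2 * a3
The second expression, normalized: a3 * a1 * a2
No match — not equal.

not equal; the first gives a1 * a2 * a3 and the second a3 * a1 * a2


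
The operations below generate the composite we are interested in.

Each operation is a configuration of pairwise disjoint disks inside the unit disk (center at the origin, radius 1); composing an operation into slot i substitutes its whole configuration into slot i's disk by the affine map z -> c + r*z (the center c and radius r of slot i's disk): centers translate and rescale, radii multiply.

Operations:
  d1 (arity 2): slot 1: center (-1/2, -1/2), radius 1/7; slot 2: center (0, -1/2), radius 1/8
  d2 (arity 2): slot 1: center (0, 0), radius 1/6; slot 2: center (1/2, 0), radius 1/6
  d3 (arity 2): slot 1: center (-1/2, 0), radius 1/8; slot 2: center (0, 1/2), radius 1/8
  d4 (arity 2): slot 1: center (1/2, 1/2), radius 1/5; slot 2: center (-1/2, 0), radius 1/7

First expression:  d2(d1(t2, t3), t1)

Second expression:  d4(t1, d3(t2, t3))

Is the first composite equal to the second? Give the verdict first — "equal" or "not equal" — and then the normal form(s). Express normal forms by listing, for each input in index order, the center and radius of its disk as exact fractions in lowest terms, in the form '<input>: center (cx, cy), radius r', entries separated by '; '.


The first composite normalizes to t1: center (1/2, 0), radius 1/6; t2: center (-1/12, -1/12), radius 1/42; t3: center (0, -1/12), radius 1/48
The second composite normalizes to t1: center (1/2, 1/2), radius 1/5; t2: center (-4/7, 0), radius 1/56; t3: center (-1/2, 1/14), radius 1/56
The normal forms differ: not equal.

not equal: they reduce to t1: center (1/2, 0), radius 1/6; t2: center (-1/12, -1/12), radius 1/42; t3: center (0, -1/12), radius 1/48 and t1: center (1/2, 1/2), radius 1/5; t2: center (-4/7, 0), radius 1/56; t3: center (-1/2, 1/14), radius 1/56


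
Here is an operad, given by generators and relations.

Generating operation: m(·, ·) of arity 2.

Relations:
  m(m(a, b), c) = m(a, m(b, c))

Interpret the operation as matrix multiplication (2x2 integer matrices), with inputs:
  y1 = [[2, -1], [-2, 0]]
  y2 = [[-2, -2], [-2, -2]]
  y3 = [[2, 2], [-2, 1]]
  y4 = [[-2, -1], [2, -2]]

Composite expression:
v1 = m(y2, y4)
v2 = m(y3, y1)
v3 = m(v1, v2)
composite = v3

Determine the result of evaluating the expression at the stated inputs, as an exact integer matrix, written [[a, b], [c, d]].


m(y2, y4) = [[0, 6], [0, 6]]
m(y3, y1) = [[0, -2], [-6, 2]]
m(m(y2, y4), m(y3, y1)) = [[-36, 12], [-36, 12]]

[[-36, 12], [-36, 12]]


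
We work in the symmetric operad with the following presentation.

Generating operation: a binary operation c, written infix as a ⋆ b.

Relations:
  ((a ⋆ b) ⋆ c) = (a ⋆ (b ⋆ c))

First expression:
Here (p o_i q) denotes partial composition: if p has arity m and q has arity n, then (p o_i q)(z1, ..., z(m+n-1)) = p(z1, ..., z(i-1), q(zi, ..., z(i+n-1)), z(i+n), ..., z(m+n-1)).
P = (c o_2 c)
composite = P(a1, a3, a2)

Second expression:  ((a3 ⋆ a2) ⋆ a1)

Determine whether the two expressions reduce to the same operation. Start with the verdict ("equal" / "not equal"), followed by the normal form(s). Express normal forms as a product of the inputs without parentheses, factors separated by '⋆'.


In normal form, the first expression is a1 ⋆ a3 ⋆ a2
In normal form, the second expression is a3 ⋆ a2 ⋆ a1
No match — not equal.

not equal; the first gives a1 ⋆ a3 ⋆ a2 and the second a3 ⋆ a2 ⋆ a1


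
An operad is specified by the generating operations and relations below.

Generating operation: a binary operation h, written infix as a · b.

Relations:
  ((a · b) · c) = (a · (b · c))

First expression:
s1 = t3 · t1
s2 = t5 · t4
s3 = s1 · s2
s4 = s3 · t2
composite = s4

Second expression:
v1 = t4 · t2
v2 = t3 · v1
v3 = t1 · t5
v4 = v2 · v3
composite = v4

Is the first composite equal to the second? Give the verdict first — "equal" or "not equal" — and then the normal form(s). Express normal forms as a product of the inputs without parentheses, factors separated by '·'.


In normal form, the first expression is t3 · t1 · t5 · t4 · t2
In normal form, the second expression is t3 · t4 · t2 · t1 · t5
They disagree, so not equal.

not equal; first: t3 · t1 · t5 · t4 · t2; second: t3 · t4 · t2 · t1 · t5


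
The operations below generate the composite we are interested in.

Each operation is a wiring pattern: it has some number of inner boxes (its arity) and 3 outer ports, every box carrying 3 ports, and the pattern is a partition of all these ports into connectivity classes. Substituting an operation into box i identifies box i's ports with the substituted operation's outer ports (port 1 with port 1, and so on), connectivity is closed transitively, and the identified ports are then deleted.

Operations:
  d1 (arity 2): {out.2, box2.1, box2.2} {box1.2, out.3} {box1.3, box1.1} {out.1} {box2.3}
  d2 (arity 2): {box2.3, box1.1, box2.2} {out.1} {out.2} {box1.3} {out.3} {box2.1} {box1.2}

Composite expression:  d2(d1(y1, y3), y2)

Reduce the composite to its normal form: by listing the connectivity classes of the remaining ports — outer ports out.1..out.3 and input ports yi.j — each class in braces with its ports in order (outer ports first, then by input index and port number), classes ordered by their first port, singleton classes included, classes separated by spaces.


Reachability decides: close wires over d2-identified ports.
composing d1 on (y1, y3), with out.j its own outer ports: {out.1} {out.2, y3.1, y3.2} {out.3, y1.2} {y1.1, y1.3} {y3.3}
composing d2 on (y1, y3, y2), with out.j its own outer ports: {out.1} {out.2} {out.3} {y1.1, y1.3} {y1.2} {y2.1} {y2.2, y2.3} {y3.1, y3.2} {y3.3}

{out.1} {out.2} {out.3} {y1.1, y1.3} {y1.2} {y2.1} {y2.2, y2.3} {y3.1, y3.2} {y3.3}


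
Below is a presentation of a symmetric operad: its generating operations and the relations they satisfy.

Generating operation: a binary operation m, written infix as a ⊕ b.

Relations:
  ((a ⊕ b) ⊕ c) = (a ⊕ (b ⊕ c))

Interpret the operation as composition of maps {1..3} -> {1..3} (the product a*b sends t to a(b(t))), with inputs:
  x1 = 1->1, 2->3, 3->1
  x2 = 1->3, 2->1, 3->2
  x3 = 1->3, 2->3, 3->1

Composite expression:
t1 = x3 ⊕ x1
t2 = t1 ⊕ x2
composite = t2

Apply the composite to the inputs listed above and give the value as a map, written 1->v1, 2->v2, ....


(x3 ⊕ x1) = 1->3, 2->1, 3->3
((x3 ⊕ x1) ⊕ x2) = 1->3, 2->3, 3->1

1->3, 2->3, 3->1


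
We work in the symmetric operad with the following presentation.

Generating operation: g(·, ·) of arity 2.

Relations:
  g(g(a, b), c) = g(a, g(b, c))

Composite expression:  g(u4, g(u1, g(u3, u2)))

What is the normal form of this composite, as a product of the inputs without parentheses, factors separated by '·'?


u4 · u1 · u3 · u2


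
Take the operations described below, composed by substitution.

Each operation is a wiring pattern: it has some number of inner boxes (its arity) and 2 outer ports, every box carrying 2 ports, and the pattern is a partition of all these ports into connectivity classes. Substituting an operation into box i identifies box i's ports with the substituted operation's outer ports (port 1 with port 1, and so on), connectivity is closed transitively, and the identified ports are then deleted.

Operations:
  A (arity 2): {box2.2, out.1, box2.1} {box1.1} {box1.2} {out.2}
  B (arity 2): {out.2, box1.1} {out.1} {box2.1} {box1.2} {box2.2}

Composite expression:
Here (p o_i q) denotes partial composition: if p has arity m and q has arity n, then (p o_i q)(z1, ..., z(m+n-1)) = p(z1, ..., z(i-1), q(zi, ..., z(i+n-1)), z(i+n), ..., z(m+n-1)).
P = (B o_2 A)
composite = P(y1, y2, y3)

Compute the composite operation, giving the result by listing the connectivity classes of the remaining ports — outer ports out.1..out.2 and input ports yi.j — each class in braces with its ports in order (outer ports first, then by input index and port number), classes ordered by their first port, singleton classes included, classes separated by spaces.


Substituting into B glues patterns; closure does the rest.
after A, the pattern on (y2, y3) reads {out.1, y3.1, y3.2} {out.2} {y2.1} {y2.2} (out.j = its outer ports)
after B, the pattern on (y1, y2, y3) reads {out.1} {out.2, y1.1} {y1.2} {y2.1} {y2.2} {y3.1, y3.2} (out.j = its outer ports)

{out.1} {out.2, y1.1} {y1.2} {y2.1} {y2.2} {y3.1, y3.2}


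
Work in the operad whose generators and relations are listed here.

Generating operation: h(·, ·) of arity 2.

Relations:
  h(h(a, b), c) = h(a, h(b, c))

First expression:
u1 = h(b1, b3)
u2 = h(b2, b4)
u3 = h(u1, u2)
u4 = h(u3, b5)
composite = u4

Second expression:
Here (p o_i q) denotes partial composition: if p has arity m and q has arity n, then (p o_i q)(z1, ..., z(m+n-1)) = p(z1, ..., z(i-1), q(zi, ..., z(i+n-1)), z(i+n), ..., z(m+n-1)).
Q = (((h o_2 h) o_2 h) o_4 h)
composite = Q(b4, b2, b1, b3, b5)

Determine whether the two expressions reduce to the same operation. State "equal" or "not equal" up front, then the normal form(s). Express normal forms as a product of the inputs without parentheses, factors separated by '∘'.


not equal — first b1 ∘ b3 ∘ b2 ∘ b4 ∘ b5, second b4 ∘ b2 ∘ b1 ∘ b3 ∘ b5

The first composite normalizes to b1 ∘ b3 ∘ b2 ∘ b4 ∘ b5
The second composite normalizes to b4 ∘ b2 ∘ b1 ∘ b3 ∘ b5
Different reductions; not equal.


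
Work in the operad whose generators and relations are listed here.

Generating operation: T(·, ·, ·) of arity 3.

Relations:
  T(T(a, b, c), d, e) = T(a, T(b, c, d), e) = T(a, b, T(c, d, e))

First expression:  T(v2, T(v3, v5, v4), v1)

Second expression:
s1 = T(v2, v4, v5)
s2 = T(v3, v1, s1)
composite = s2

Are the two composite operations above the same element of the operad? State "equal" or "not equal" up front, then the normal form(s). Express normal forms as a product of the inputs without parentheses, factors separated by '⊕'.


not equal: they reduce to v2 ⊕ v3 ⊕ v5 ⊕ v4 ⊕ v1 and v3 ⊕ v1 ⊕ v2 ⊕ v4 ⊕ v5

In normal form, the first expression is v2 ⊕ v3 ⊕ v5 ⊕ v4 ⊕ v1
In normal form, the second expression is v3 ⊕ v1 ⊕ v2 ⊕ v4 ⊕ v5
They disagree, so not equal.


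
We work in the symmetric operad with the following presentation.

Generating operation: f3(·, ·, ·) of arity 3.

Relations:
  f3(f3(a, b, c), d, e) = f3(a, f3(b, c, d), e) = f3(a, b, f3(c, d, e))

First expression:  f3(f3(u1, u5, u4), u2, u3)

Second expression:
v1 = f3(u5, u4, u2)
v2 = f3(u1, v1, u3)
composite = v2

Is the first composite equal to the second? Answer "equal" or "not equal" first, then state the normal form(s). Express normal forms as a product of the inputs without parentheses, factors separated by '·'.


The first expression reduces to u1 · u5 · u4 · u2 · u3
The second expression reduces to u1 · u5 · u4 · u2 · u3
The normal forms match — equal.

equal: each reduces to u1 · u5 · u4 · u2 · u3


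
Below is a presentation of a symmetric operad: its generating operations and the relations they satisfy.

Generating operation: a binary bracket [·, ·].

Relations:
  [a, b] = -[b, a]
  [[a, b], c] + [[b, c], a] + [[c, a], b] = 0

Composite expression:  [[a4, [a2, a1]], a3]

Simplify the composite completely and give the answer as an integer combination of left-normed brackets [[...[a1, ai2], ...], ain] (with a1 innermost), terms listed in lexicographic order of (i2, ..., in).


[[[a1, a2], a4], a3]

Expand each bracket as ab - ba; the a1-initial words give the coefficients.
Composite bracket: [[a4, [a2, a1]], a3]
The bracket unfolds into 8 signed words via [a, b] = ab - ba (2^3 = 8).
The a1-initial words carry the normal form:
  sign of a1a2a4a3 is +1, so it contributes +[[[a1, a2], a4], a3]


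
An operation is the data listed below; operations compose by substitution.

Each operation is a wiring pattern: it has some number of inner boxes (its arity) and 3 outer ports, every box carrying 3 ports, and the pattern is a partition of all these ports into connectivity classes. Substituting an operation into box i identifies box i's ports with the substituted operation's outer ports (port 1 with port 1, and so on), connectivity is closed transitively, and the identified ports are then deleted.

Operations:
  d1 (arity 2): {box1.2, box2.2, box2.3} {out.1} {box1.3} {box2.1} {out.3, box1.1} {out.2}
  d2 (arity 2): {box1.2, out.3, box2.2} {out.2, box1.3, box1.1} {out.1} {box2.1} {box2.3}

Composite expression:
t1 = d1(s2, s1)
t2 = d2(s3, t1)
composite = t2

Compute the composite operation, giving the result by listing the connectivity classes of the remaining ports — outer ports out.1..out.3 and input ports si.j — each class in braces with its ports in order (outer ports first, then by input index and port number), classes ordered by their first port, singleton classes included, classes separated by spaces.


Treat the ports identified at d2 as solder joints: merge, then drop.
composing d1 on (s2, s1), with out.j its own outer ports: {out.1} {out.2} {out.3, s2.1} {s1.1} {s1.2, s1.3, s2.2} {s2.3}
composing d2 on (s3, s2, s1), with out.j its own outer ports: {out.1} {out.2, s3.1, s3.3} {out.3, s3.2} {s1.1} {s1.2, s1.3, s2.2} {s2.1} {s2.3}

{out.1} {out.2, s3.1, s3.3} {out.3, s3.2} {s1.1} {s1.2, s1.3, s2.2} {s2.1} {s2.3}


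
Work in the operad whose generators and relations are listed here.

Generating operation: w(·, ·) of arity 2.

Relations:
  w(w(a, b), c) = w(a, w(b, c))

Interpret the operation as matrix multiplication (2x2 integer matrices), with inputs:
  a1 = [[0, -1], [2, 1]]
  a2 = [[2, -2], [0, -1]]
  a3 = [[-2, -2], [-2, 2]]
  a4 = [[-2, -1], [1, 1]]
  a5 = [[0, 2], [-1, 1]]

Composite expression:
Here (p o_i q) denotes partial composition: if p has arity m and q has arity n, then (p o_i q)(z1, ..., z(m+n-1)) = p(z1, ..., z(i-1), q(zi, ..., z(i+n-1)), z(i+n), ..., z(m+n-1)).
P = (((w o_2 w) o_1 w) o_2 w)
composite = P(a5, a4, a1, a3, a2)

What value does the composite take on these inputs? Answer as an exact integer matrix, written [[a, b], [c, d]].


[[-16, 24], [-12, 22]]

w(a4, a1) = [[-2, 1], [2, 0]]
w(a5, w(a4, a1)) = [[4, 0], [4, -1]]
w(a3, a2) = [[-4, 6], [-4, 2]]
w(w(a5, w(a4, a1)), w(a3, a2)) = [[-16, 24], [-12, 22]]


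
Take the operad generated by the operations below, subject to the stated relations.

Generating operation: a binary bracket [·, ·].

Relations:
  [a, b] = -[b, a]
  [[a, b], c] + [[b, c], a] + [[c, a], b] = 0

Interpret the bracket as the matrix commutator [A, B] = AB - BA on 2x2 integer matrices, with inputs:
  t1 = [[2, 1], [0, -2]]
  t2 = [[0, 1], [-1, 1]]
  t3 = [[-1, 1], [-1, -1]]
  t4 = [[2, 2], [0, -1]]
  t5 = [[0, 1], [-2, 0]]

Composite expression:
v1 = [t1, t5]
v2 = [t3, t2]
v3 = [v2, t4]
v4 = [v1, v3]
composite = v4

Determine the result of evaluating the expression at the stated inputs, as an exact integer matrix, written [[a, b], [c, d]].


[[36, 28], [-20, -36]]

[t1, t5] = [[-2, 4], [8, 2]]
[t3, t2] = [[0, 1], [1, 0]]
[[t3, t2], t4] = [[-2, -3], [3, 2]]
[[t1, t5], [[t3, t2], t4]] = [[36, 28], [-20, -36]]


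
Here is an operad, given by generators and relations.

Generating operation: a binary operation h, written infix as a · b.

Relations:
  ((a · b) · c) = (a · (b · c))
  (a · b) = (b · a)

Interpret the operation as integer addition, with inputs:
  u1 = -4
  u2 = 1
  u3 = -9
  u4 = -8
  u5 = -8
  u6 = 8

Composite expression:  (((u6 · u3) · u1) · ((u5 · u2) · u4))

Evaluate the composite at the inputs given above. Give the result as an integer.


-20

(u6 · u3) = -1
((u6 · u3) · u1) = -5
(u5 · u2) = -7
((u5 · u2) · u4) = -15
(((u6 · u3) · u1) · ((u5 · u2) · u4)) = -20


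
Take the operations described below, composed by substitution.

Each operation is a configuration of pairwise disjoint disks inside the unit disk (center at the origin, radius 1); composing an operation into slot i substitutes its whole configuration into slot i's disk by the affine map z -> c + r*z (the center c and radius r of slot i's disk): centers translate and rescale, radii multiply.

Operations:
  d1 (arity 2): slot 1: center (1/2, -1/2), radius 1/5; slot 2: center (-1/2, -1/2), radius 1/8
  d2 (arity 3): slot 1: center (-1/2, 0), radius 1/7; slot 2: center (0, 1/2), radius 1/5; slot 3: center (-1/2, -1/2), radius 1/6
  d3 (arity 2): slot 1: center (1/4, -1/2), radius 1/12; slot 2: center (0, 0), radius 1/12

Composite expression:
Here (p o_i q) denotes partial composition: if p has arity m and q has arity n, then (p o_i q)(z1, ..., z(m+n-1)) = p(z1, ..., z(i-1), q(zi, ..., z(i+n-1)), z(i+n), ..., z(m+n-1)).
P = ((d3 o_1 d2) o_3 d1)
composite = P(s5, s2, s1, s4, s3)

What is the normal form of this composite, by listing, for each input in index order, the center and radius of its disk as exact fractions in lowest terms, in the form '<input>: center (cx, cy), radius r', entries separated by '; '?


s1: center (31/144, -79/144), radius 1/360; s2: center (1/4, -11/24), radius 1/60; s3: center (0, 0), radius 1/12; s4: center (29/144, -79/144), radius 1/576; s5: center (5/24, -1/2), radius 1/84

Below d3, radii multiply path by path; the s-disk centers shift.
input s5: applying the 2 nested substitutions gives center (5/24, -1/2), radius 1/84
input s2: applying the 2 nested substitutions gives center (1/4, -11/24), radius 1/60
input s1: applying the 3 nested substitutions gives center (31/144, -79/144), radius 1/360
input s4: applying the 3 nested substitutions gives center (29/144, -79/144), radius 1/576
input s3: applying the 1 nested substitution gives center (0, 0), radius 1/12
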